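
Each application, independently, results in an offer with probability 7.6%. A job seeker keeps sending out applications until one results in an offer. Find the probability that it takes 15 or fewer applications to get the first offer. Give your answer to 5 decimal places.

0.69445

Y = number of applications to the first success; geometric, p = 0.076.
P(Y ≤ 15) = 1 − (1−p)^15 = 1 − 0.3055481 = 0.6944519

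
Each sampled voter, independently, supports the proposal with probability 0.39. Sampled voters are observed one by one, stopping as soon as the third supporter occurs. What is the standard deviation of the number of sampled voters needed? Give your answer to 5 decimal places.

3.46865

Y = total sampled voters until the third success; negative binomial with r=3, p=0.39.
SD(Y) = √[r(1−p)/p²] = √(12.0315582) = 3.4686537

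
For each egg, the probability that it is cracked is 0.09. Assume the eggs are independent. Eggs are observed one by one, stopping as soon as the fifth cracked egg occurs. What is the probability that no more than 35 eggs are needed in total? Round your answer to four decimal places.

Finishing within 35 eggs ⇔ at least 5 successes in the first 35. With X ~ Binomial(35, 0.09), P(Y ≤ 35) = 1 − P(X ≤ 4).
  k=0: C(35,0)·0.09^0·0.91^35 = 0.036851
  k=1: C(35,1)·0.09^1·0.91^34 = 0.127561
  k=2: C(35,2)·0.09^2·0.91^33 = 0.214471
  k=3: C(35,3)·0.09^3·0.91^32 = 0.233325
  k=4: C(35,4)·0.09^4·0.91^31 = 0.184609
1 − 0.796817 = 0.203183

0.2032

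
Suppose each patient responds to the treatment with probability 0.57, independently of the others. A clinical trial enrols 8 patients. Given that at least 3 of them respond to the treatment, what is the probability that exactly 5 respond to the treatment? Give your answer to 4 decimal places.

X ~ Binomial(8, 0.57). Want P(X=5 | X≥3) = P(X=5) / P(X≥3).
P(X=5) = C(8,5)·0.57^5·0.43^3 = 0.267897
P(X≥3) = 1 − 0.001169 − 0.012395 − 0.057507 = 0.928930
Ratio = 0.267897 / 0.928930 = 0.288393

0.2884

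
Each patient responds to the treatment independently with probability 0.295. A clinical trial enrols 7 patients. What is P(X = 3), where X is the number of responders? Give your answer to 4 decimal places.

X ~ Binomial(n=7, p=0.295).
P(X=3) = C(7,3) · p^3 · (1−p)^4
= 35 · 0.025672 · 0.24703 = 0.221968

0.2220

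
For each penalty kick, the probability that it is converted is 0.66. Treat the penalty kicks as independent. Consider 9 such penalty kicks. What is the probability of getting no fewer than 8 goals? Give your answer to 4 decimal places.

0.1339

X ~ Binomial(9, 0.66); P(X ≥ 8) = Σ C(9,k) p^k (1−p)^(9−k) over k:
  k=8: C(9,8)·0.66^8·0.34^1 = 0.110172
  k=9: C(9,9)·0.66^9·0.34^0 = 0.023763
Total = 0.133935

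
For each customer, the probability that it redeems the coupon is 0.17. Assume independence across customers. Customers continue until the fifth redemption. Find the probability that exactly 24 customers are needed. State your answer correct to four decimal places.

Y = trial on which the fifth success occurs; negative binomial, r=5, p=0.17.
P(Y=24) = C(23,4) · p^5 · (1−p)^19
= 8855 · 0.00014199 · 0.029006 = 0.036468

0.0365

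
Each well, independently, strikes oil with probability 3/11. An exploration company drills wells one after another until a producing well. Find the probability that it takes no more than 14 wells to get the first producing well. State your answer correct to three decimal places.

0.988

Y = number of wells to the first success; geometric, p = 0.272727.
P(Y ≤ 14) = 1 − (1−p)^14 = 1 − 0.01158 = 0.98842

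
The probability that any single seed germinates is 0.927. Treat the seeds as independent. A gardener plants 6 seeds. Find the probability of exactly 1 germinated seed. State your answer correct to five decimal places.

0.00001

X ~ Binomial(n=6, p=0.927).
P(X=1) = C(6,1) · p^1 · (1−p)^5
= 6 · 0.927 · 2.0731e-06 = 0.0000115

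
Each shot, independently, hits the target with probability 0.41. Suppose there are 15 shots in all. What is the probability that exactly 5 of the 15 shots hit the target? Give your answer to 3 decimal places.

0.178

X ~ Binomial(n=15, p=0.41).
P(X=5) = C(15,5) · p^5 · (1−p)^10
= 3003 · 0.011586 · 0.0051112 = 0.17783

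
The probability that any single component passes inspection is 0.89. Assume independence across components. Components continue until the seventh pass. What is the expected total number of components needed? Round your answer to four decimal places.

7.8652

Y = total components until the seventh success; negative binomial with r=7, p=0.89.
E[Y] = r / p = 7 / 0.89 = 7.865169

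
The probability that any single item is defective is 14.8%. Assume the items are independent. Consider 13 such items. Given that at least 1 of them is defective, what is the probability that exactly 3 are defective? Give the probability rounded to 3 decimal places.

0.213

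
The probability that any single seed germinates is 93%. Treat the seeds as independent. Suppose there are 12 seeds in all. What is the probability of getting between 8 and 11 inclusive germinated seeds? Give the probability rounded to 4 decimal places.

0.5805

X ~ Binomial(12, 0.93); P(8 ≤ X ≤ 11) = Σ C(12,k) p^k (1−p)^(12−k) over k:
  k=8: C(12,8)·0.93^8·0.07^4 = 0.006651
  k=9: C(12,9)·0.93^9·0.07^3 = 0.039270
  k=10: C(12,10)·0.93^10·0.07^2 = 0.156520
  k=11: C(12,11)·0.93^11·0.07^1 = 0.378087
Total = 0.580528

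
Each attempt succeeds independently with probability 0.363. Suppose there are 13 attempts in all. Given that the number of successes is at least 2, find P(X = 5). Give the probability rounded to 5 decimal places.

0.22529

X ~ Binomial(13, 0.363). Want P(X=5 | X≥2) = P(X=5) / P(X≥2).
P(X=5) = C(13,5)·0.363^5·0.637^8 = 0.2199010
P(X≥2) = 1 − 0.0028432 − 0.0210631 = 0.9760936
Ratio = 0.2199010 / 0.9760936 = 0.2252868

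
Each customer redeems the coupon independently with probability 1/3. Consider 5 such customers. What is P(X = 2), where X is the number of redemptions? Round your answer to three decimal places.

X ~ Binomial(n=5, p=0.333333).
P(X=2) = C(5,2) · p^2 · (1−p)^3
= 10 · 0.11111 · 0.2963 = 0.32922

0.329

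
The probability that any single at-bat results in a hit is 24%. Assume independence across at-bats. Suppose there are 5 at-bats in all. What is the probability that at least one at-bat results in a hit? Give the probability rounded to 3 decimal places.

P(at least one) = 1 − P(none) = 1 − (1 − 0.24)^5
= 1 − 0.25355 = 0.74645

0.746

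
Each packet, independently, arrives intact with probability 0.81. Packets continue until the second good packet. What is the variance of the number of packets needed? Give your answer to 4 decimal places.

Y = total packets until the second success; negative binomial with r=2, p=0.81.
Var(Y) = r(1−p)/p² = 2·0.19 / 0.81² = 0.579180

0.5792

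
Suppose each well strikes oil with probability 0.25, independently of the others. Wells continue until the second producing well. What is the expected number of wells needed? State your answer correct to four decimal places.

8.0000

Y = total wells until the second success; negative binomial with r=2, p=0.25.
E[Y] = r / p = 2 / 0.25 = 8.000000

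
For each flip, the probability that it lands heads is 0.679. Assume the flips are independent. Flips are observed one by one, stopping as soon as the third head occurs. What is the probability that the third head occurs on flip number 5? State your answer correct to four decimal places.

Y = trial on which the third success occurs; negative binomial, r=3, p=0.679.
P(Y=5) = C(4,2) · p^3 · (1−p)^2
= 6 · 0.31305 · 0.10304 = 0.193540

0.1935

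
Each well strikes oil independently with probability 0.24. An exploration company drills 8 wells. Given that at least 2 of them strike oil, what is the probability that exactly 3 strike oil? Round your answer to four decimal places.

0.3231

X ~ Binomial(8, 0.24). Want P(X=3 | X≥2) = P(X=3) / P(X≥2).
P(X=3) = C(8,3)·0.24^3·0.76^5 = 0.196286
P(X≥2) = 1 − 0.111303 − 0.281188 = 0.607509
Ratio = 0.196286 / 0.607509 = 0.323100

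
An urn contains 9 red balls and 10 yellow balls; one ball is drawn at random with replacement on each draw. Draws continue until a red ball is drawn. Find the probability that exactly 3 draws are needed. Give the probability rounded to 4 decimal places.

0.1312

Geometric (trials to first success), p = 0.473684.
P(Y = 3) = (1−p)^2 · p = 0.27701 · 0.473684 = 0.131214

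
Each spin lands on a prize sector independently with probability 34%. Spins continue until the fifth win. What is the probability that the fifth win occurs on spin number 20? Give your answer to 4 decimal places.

0.0346

Y = trial on which the fifth success occurs; negative binomial, r=5, p=0.34.
P(Y=20) = C(19,4) · p^5 · (1−p)^15
= 3876 · 0.0045435 · 0.0019641 = 0.034589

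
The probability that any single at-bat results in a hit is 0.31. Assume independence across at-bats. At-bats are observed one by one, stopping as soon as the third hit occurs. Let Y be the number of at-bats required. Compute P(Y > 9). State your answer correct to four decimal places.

Needing more than 9 at-bats ⇔ fewer than 3 successes in the first 9. With X ~ Binomial(9, 0.31), P(Y > 9) = P(X ≤ 2).
  k=0: C(9,0)·0.31^0·0.69^9 = 0.035452
  k=1: C(9,1)·0.31^1·0.69^8 = 0.143350
  k=2: C(9,2)·0.31^2·0.69^7 = 0.257614
P(X ≤ 2) = 0.436416

0.4364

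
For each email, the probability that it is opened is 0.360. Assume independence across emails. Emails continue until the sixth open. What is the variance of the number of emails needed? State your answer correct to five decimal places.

29.62963

Y = total emails until the sixth success; negative binomial with r=6, p=0.36.
Var(Y) = r(1−p)/p² = 6·0.64 / 0.36² = 29.6296296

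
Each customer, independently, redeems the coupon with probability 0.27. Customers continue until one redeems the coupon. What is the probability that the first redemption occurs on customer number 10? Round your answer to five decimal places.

Geometric (trials to first success), p = 0.27.
P(Y = 10) = (1−p)^9 · p = 0.058872 · 0.27 = 0.0158953

0.01590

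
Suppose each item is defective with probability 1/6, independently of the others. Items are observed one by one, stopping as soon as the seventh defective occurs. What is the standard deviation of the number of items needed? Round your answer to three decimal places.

Y = total items until the seventh success; negative binomial with r=7, p=0.166667.
SD(Y) = √[r(1−p)/p²] = √(210.00000) = 14.49138

14.491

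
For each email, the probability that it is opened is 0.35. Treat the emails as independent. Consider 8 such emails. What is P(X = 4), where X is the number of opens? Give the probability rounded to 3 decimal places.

0.188

X ~ Binomial(n=8, p=0.35).
P(X=4) = C(8,4) · p^4 · (1−p)^4
= 70 · 0.015006 · 0.17851 = 0.18751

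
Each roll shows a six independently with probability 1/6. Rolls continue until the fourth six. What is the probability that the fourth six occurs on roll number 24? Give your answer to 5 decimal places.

0.03564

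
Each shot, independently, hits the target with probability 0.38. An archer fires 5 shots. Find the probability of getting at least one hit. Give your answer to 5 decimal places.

0.90839

P(at least one) = 1 − P(none) = 1 − (1 − 0.38)^5
= 1 − 0.0916133 = 0.9083867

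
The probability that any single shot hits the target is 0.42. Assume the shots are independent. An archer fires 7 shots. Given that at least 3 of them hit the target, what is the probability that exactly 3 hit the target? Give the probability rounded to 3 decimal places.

X ~ Binomial(7, 0.42). Want P(X=3 | X≥3) = P(X=3) / P(X≥3).
P(X=3) = C(7,3)·0.42^3·0.58^4 = 0.29345
P(X≥3) = 1 − 0.02208 − 0.11192 − 0.24314 = 0.62286
Ratio = 0.29345 / 0.62286 = 0.47113

0.471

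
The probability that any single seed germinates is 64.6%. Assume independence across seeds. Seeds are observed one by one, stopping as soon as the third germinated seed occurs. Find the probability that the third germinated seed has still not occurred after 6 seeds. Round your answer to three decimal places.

0.122

Needing more than 6 seeds ⇔ fewer than 3 successes in the first 6. With X ~ Binomial(6, 0.646), P(Y > 6) = P(X ≤ 2).
  k=0: C(6,0)·0.646^0·0.354^6 = 0.00197
  k=1: C(6,1)·0.646^1·0.354^5 = 0.02155
  k=2: C(6,2)·0.646^2·0.354^4 = 0.09830
P(X ≤ 2) = 0.12182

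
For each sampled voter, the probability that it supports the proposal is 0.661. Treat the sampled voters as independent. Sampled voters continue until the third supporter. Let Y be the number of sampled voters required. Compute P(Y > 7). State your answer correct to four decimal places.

0.0486

Needing more than 7 sampled voters ⇔ fewer than 3 successes in the first 7. With X ~ Binomial(7, 0.661), P(Y > 7) = P(X ≤ 2).
  k=0: C(7,0)·0.661^0·0.339^7 = 0.000515
  k=1: C(7,1)·0.661^1·0.339^6 = 0.007023
  k=2: C(7,2)·0.661^2·0.339^5 = 0.041079
P(X ≤ 2) = 0.048616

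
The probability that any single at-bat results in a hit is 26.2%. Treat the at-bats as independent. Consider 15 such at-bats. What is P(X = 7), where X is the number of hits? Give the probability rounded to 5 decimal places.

0.04799

X ~ Binomial(n=15, p=0.262).
P(X=7) = C(15,7) · p^7 · (1−p)^8
= 6435 · 8.4744e-05 · 0.087994 = 0.0479853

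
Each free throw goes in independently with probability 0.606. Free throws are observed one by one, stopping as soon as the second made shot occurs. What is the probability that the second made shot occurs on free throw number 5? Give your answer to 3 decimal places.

0.090

Y = trial on which the second success occurs; negative binomial, r=2, p=0.606.
P(Y=5) = C(4,1) · p^2 · (1−p)^3
= 4 · 0.36724 · 0.061163 = 0.08984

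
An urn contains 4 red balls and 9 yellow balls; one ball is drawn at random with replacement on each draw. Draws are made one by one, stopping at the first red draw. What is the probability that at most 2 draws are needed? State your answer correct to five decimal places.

0.52071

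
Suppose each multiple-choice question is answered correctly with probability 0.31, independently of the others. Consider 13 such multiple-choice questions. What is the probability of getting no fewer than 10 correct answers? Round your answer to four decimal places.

0.0009

X ~ Binomial(13, 0.31); P(X ≥ 10) = Σ C(13,k) p^k (1−p)^(13−k) over k:
  k=10: C(13,10)·0.31^10·0.69^3 = 0.000770
  k=11: C(13,11)·0.31^11·0.69^2 = 0.000094
  k=12: C(13,12)·0.31^12·0.69^1 = 0.000007
  k=13: C(13,13)·0.31^13·0.69^0 = 0.000000
Total = 0.000872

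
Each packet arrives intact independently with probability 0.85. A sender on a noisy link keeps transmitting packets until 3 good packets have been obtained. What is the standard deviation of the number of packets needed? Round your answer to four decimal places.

0.7892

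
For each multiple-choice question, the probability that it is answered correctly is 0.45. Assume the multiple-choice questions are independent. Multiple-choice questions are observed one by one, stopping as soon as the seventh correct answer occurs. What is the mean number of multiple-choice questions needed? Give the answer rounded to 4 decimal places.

Y = total multiple-choice questions until the seventh success; negative binomial with r=7, p=0.45.
E[Y] = r / p = 7 / 0.45 = 15.555556

15.5556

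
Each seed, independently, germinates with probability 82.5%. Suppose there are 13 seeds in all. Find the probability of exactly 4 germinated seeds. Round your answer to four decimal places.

0.0001

X ~ Binomial(n=13, p=0.825).
P(X=4) = C(13,4) · p^4 · (1−p)^9
= 715 · 0.46325 · 1.5394e-07 = 0.000051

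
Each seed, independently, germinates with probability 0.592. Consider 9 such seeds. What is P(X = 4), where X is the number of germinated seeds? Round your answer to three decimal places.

0.175

X ~ Binomial(n=9, p=0.592).
P(X=4) = C(9,4) · p^4 · (1−p)^5
= 126 · 0.12283 · 0.011306 = 0.17497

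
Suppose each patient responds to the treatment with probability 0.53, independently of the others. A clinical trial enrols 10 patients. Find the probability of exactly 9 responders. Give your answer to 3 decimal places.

0.016

X ~ Binomial(n=10, p=0.53).
P(X=9) = C(10,9) · p^9 · (1−p)^1
= 10 · 0.0032998 · 0.47 = 0.01551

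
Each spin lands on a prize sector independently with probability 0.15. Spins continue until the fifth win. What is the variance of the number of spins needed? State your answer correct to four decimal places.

188.8889

Y = total spins until the fifth success; negative binomial with r=5, p=0.15.
Var(Y) = r(1−p)/p² = 5·0.85 / 0.15² = 188.888889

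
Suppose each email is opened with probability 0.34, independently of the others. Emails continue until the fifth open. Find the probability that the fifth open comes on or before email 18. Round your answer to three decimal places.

0.787

Finishing within 18 emails ⇔ at least 5 successes in the first 18. With X ~ Binomial(18, 0.34), P(Y ≤ 18) = 1 − P(X ≤ 4).
  k=0: C(18,0)·0.34^0·0.66^18 = 0.00056
  k=1: C(18,1)·0.34^1·0.66^17 = 0.00524
  k=2: C(18,2)·0.34^2·0.66^16 = 0.02293
  k=3: C(18,3)·0.34^3·0.66^15 = 0.06299
  k=4: C(18,4)·0.34^4·0.66^14 = 0.12169
1 − 0.21341 = 0.78659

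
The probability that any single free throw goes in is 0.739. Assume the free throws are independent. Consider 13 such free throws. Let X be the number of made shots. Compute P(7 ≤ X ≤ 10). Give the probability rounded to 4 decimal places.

X ~ Binomial(13, 0.739); P(7 ≤ X ≤ 10) = Σ C(13,k) p^k (1−p)^(13−k) over k:
  k=7: C(13,7)·0.739^7·0.261^6 = 0.065294
  k=8: C(13,8)·0.739^8·0.261^5 = 0.138655
  k=9: C(13,9)·0.739^9·0.261^4 = 0.218106
  k=10: C(13,10)·0.739^10·0.261^3 = 0.247020
Total = 0.669075

0.6691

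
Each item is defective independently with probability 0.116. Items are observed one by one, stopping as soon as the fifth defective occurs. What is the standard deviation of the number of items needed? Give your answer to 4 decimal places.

18.1240

Y = total items until the fifth success; negative binomial with r=5, p=0.116.
SD(Y) = √[r(1−p)/p²] = √(328.478002) = 18.123962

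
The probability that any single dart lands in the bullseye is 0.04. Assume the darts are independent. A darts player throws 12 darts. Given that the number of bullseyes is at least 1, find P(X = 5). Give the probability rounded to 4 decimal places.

0.0002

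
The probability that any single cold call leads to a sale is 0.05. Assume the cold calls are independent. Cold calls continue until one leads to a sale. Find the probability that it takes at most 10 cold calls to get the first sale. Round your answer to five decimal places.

0.40126

Y = number of cold calls to the first success; geometric, p = 0.05.
P(Y ≤ 10) = 1 − (1−p)^10 = 1 − 0.5987369 = 0.4012631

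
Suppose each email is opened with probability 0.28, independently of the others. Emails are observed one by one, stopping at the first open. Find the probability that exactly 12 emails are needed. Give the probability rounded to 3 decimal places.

0.008

Geometric (trials to first success), p = 0.28.
P(Y = 12) = (1−p)^11 · p = 0.026956 · 0.28 = 0.00755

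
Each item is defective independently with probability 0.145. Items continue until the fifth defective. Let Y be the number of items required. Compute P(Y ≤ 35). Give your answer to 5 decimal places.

0.58724

Finishing within 35 items ⇔ at least 5 successes in the first 35. With X ~ Binomial(35, 0.145), P(Y ≤ 35) = 1 − P(X ≤ 4).
  k=0: C(35,0)·0.145^0·0.855^35 = 0.0041573
  k=1: C(35,1)·0.145^1·0.855^34 = 0.0246765
  k=2: C(35,2)·0.145^2·0.855^33 = 0.0711434
  k=3: C(35,3)·0.145^3·0.855^32 = 0.1327178
  k=4: C(35,4)·0.145^4·0.855^31 = 0.1800616
1 − 0.4127568 = 0.5872432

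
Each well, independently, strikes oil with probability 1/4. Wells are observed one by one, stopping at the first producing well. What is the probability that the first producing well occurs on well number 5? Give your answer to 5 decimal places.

Geometric (trials to first success), p = 0.25.
P(Y = 5) = (1−p)^4 · p = 0.31641 · 0.25 = 0.0791016

0.07910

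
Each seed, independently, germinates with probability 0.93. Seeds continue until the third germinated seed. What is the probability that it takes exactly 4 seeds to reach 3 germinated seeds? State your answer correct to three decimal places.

Y = trial on which the third success occurs; negative binomial, r=3, p=0.93.
P(Y=4) = C(3,2) · p^3 · (1−p)^1
= 3 · 0.80436 · 0.07 = 0.16891

0.169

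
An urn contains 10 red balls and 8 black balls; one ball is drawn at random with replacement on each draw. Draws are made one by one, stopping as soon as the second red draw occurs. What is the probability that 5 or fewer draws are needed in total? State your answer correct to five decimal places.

Finishing within 5 draws ⇔ at least 2 successes in the first 5. With X ~ Binomial(5, 0.555556), P(Y ≤ 5) = 1 − P(X ≤ 1).
  k=0: C(5,0)·0.555556^0·0.444444^5 = 0.0173415
  k=1: C(5,1)·0.555556^1·0.444444^4 = 0.1083846
1 − 0.1257261 = 0.8742739

0.87427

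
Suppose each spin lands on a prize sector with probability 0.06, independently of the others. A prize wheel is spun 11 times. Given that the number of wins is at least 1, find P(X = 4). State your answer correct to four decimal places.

0.0056

X ~ Binomial(11, 0.06). Want P(X=4 | X≥1) = P(X=4) / P(X≥1).
P(X=4) = C(11,4)·0.06^4·0.94^7 = 0.002773
P(X≥1) = 1 − 0.506298 = 0.493702
Ratio = 0.002773 / 0.493702 = 0.005618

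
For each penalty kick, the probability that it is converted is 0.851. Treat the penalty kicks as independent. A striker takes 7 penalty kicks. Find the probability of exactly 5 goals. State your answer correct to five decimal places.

0.20808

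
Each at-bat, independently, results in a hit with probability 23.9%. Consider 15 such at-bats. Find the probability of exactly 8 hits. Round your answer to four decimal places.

0.0101

X ~ Binomial(n=15, p=0.239).
P(X=8) = C(15,8) · p^8 · (1−p)^7
= 6435 · 1.0646e-05 · 0.14781 = 0.010126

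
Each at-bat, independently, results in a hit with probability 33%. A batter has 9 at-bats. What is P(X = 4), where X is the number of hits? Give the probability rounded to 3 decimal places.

X ~ Binomial(n=9, p=0.33).
P(X=4) = C(9,4) · p^4 · (1−p)^5
= 126 · 0.011859 · 0.13501 = 0.20174

0.202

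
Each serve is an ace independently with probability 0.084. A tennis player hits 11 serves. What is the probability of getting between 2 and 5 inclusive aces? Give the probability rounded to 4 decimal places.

0.2347

X ~ Binomial(11, 0.084); P(2 ≤ X ≤ 5) = Σ C(11,k) p^k (1−p)^(11−k) over k:
  k=2: C(11,2)·0.084^2·0.916^9 = 0.176190
  k=3: C(11,3)·0.084^3·0.916^8 = 0.048471
  k=4: C(11,4)·0.084^4·0.916^7 = 0.008890
  k=5: C(11,5)·0.084^5·0.916^6 = 0.001141
Total = 0.234692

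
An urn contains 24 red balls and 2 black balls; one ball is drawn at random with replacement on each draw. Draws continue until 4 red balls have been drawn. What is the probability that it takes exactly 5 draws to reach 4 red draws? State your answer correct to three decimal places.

Y = trial on which the fourth success occurs; negative binomial, r=4, p=0.923077.
P(Y=5) = C(4,3) · p^4 · (1−p)^1
= 4 · 0.72602 · 0.076923 = 0.22339

0.223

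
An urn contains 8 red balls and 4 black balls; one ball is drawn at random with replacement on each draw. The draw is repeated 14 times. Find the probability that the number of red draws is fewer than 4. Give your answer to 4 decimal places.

0.0007

X ~ Binomial(14, 0.666667); P(X ≤ 3) = Σ C(14,k) p^k (1−p)^(14−k) over k:
  k=0: C(14,0)·0.666667^0·0.333333^14 = 0.000000
  k=1: C(14,1)·0.666667^1·0.333333^13 = 0.000006
  k=2: C(14,2)·0.666667^2·0.333333^12 = 0.000076
  k=3: C(14,3)·0.666667^3·0.333333^11 = 0.000609
Total = 0.000691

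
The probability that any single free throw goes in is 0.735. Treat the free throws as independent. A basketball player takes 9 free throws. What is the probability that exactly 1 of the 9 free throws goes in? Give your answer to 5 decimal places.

X ~ Binomial(n=9, p=0.735).
P(X=1) = C(9,1) · p^1 · (1−p)^8
= 9 · 0.735 · 2.432e-05 = 0.0001609

0.00016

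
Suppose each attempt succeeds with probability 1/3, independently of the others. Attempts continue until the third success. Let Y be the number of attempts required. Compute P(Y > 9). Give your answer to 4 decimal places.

Needing more than 9 attempts ⇔ fewer than 3 successes in the first 9. With X ~ Binomial(9, 0.333333), P(Y > 9) = P(X ≤ 2).
  k=0: C(9,0)·0.333333^0·0.666667^9 = 0.026012
  k=1: C(9,1)·0.333333^1·0.666667^8 = 0.117055
  k=2: C(9,2)·0.333333^2·0.666667^7 = 0.234111
P(X ≤ 2) = 0.377178

0.3772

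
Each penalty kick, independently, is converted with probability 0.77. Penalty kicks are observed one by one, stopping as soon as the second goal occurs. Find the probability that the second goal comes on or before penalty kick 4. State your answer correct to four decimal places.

0.9597

Finishing within 4 penalty kicks ⇔ at least 2 successes in the first 4. With X ~ Binomial(4, 0.77), P(Y ≤ 4) = 1 − P(X ≤ 1).
  k=0: C(4,0)·0.77^0·0.23^4 = 0.002798
  k=1: C(4,1)·0.77^1·0.23^3 = 0.037474
1 − 0.040273 = 0.959727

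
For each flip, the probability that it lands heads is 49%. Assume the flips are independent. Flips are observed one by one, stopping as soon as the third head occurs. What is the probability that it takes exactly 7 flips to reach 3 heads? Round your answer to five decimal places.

Y = trial on which the third success occurs; negative binomial, r=3, p=0.49.
P(Y=7) = C(6,2) · p^3 · (1−p)^4
= 15 · 0.11765 · 0.067652 = 0.1193879

0.11939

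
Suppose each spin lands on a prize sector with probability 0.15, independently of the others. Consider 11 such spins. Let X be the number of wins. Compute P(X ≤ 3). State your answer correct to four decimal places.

X ~ Binomial(11, 0.15); P(X ≤ 3) = Σ C(11,k) p^k (1−p)^(11−k) over k:
  k=0: C(11,0)·0.15^0·0.85^11 = 0.167343
  k=1: C(11,1)·0.15^1·0.85^10 = 0.324843
  k=2: C(11,2)·0.15^2·0.85^9 = 0.286626
  k=3: C(11,3)·0.15^3·0.85^8 = 0.151743
Total = 0.930555

0.9306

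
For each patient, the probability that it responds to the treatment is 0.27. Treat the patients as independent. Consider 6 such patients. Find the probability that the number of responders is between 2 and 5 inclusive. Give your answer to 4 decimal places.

0.5124

X ~ Binomial(6, 0.27); P(2 ≤ X ≤ 5) = Σ C(6,k) p^k (1−p)^(6−k) over k:
  k=2: C(6,2)·0.27^2·0.73^4 = 0.310535
  k=3: C(6,3)·0.27^3·0.73^3 = 0.153140
  k=4: C(6,4)·0.27^4·0.73^2 = 0.042481
  k=5: C(6,5)·0.27^5·0.73^1 = 0.006285
Total = 0.512441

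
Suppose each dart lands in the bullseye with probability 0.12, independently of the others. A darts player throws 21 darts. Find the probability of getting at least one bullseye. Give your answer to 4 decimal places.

P(at least one) = 1 − P(none) = 1 − (1 − 0.12)^21
= 1 − 0.068255 = 0.931745

0.9317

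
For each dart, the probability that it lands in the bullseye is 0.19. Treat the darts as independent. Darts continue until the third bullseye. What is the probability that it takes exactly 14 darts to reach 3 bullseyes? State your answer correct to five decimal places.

0.05269

Y = trial on which the third success occurs; negative binomial, r=3, p=0.19.
P(Y=14) = C(13,2) · p^3 · (1−p)^11
= 78 · 0.006859 · 0.098477 = 0.0526854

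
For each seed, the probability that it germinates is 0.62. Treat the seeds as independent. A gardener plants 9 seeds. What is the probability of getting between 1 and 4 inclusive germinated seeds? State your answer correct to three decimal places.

0.226

X ~ Binomial(9, 0.62); P(1 ≤ X ≤ 4) = Σ C(9,k) p^k (1−p)^(9−k) over k:
  k=1: C(9,1)·0.62^1·0.38^8 = 0.00243
  k=2: C(9,2)·0.62^2·0.38^7 = 0.01583
  k=3: C(9,3)·0.62^3·0.38^6 = 0.06028
  k=4: C(9,4)·0.62^4·0.38^5 = 0.14752
Total = 0.22606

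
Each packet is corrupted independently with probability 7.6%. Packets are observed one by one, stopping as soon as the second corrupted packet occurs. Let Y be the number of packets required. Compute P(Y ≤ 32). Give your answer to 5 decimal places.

Finishing within 32 packets ⇔ at least 2 successes in the first 32. With X ~ Binomial(32, 0.076), P(Y ≤ 32) = 1 − P(X ≤ 1).
  k=0: C(32,0)·0.076^0·0.924^32 = 0.0797082
  k=1: C(32,1)·0.076^1·0.924^31 = 0.2097948
1 − 0.2895030 = 0.7104970

0.71050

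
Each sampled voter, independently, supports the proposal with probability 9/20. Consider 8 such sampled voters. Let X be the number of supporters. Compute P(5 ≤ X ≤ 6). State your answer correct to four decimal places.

0.2423

X ~ Binomial(8, 0.45); P(5 ≤ X ≤ 6) = Σ C(8,k) p^k (1−p)^(8−k) over k:
  k=5: C(8,5)·0.45^5·0.55^3 = 0.171925
  k=6: C(8,6)·0.45^6·0.55^2 = 0.070333
Total = 0.242258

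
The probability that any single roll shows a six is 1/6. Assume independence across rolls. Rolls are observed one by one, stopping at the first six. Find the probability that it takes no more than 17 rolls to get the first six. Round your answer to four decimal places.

0.9549

Y = number of rolls to the first success; geometric, p = 0.166667.
P(Y ≤ 17) = 1 − (1−p)^17 = 1 − 0.045073 = 0.954927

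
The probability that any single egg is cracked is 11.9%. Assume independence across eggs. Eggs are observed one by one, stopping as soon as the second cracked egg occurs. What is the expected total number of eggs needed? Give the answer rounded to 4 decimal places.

Y = total eggs until the second success; negative binomial with r=2, p=0.119.
E[Y] = r / p = 2 / 0.119 = 16.806723

16.8067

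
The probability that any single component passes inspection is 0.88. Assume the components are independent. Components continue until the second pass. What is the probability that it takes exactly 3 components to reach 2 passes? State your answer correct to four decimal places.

0.1859

Y = trial on which the second success occurs; negative binomial, r=2, p=0.88.
P(Y=3) = C(2,1) · p^2 · (1−p)^1
= 2 · 0.7744 · 0.12 = 0.185856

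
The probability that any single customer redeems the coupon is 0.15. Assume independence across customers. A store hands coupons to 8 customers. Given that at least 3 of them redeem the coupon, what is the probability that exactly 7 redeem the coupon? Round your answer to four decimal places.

0.0001

X ~ Binomial(8, 0.15). Want P(X=7 | X≥3) = P(X=7) / P(X≥3).
P(X=7) = C(8,7)·0.15^7·0.85^1 = 0.000012
P(X≥3) = 1 − 0.272491 − 0.384693 − 0.237604 = 0.105213
Ratio = 0.000012 / 0.105213 = 0.000110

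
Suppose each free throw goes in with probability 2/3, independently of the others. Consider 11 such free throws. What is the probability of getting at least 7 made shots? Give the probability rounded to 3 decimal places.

X ~ Binomial(11, 0.666667); P(X ≥ 7) = Σ C(11,k) p^k (1−p)^(11−k) over k:
  k=7: C(11,7)·0.666667^7·0.333333^4 = 0.23845
  k=8: C(11,8)·0.666667^8·0.333333^3 = 0.23845
  k=9: C(11,9)·0.666667^9·0.333333^2 = 0.15896
  k=10: C(11,10)·0.666667^10·0.333333^1 = 0.06359
  k=11: C(11,11)·0.666667^11·0.333333^0 = 0.01156
Total = 0.71100

0.711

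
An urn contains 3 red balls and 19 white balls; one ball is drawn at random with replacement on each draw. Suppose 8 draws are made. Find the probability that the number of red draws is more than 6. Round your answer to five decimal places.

0.00001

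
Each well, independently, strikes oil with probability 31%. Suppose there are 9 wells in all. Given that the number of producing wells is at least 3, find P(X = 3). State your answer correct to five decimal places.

0.47918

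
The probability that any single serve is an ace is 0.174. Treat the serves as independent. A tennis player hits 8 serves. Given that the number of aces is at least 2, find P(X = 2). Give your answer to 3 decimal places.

0.644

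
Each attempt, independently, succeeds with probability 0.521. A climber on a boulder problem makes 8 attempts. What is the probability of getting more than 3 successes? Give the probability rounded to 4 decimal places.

0.6816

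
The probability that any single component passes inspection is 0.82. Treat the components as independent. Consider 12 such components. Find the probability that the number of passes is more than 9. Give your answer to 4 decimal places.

X ~ Binomial(12, 0.82); P(X ≥ 10) = Σ C(12,k) p^k (1−p)^(12−k) over k:
  k=10: C(12,10)·0.82^10·0.18^2 = 0.293919
  k=11: C(12,11)·0.82^11·0.18^1 = 0.243448
  k=12: C(12,12)·0.82^12·0.18^0 = 0.092420
Total = 0.629787

0.6298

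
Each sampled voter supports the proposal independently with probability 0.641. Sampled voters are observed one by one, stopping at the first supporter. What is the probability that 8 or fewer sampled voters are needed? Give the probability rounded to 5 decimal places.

0.99972

Y = number of sampled voters to the first success; geometric, p = 0.641.
P(Y ≤ 8) = 1 − (1−p)^8 = 1 − 0.0002759 = 0.9997241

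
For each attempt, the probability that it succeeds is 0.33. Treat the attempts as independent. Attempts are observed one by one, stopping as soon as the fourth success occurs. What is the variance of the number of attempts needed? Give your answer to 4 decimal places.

24.6097

Y = total attempts until the fourth success; negative binomial with r=4, p=0.33.
Var(Y) = r(1−p)/p² = 4·0.67 / 0.33² = 24.609734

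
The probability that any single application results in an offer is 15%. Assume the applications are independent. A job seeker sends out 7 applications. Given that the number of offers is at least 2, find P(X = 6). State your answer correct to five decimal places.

X ~ Binomial(7, 0.15). Want P(X=6 | X≥2) = P(X=6) / P(X≥2).
P(X=6) = C(7,6)·0.15^6·0.85^1 = 0.0000678
P(X≥2) = 1 − 0.3205771 − 0.3960070 = 0.2834159
Ratio = 0.0000678 / 0.2834159 = 0.0002391

0.00024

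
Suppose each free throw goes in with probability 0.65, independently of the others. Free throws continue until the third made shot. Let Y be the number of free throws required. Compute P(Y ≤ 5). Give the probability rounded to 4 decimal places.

0.7648

Finishing within 5 free throws ⇔ at least 3 successes in the first 5. With X ~ Binomial(5, 0.65), P(Y ≤ 5) = 1 − P(X ≤ 2).
  k=0: C(5,0)·0.65^0·0.35^5 = 0.005252
  k=1: C(5,1)·0.65^1·0.35^4 = 0.048770
  k=2: C(5,2)·0.65^2·0.35^3 = 0.181147
1 − 0.235169 = 0.764831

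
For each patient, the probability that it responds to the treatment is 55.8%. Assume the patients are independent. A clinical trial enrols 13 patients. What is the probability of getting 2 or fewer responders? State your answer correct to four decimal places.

X ~ Binomial(13, 0.558); P(X ≤ 2) = Σ C(13,k) p^k (1−p)^(13−k) over k:
  k=0: C(13,0)·0.558^0·0.442^13 = 0.000025
  k=1: C(13,1)·0.558^1·0.442^12 = 0.000403
  k=2: C(13,2)·0.558^2·0.442^11 = 0.003055
Total = 0.003483

0.0035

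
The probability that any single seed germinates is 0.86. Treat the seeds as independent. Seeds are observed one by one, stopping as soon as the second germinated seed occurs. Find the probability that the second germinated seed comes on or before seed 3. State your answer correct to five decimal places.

Finishing within 3 seeds ⇔ at least 2 successes in the first 3. With X ~ Binomial(3, 0.86), P(Y ≤ 3) = 1 − P(X ≤ 1).
  k=0: C(3,0)·0.86^0·0.14^3 = 0.0027440
  k=1: C(3,1)·0.86^1·0.14^2 = 0.0505680
1 − 0.0533120 = 0.9466880

0.94669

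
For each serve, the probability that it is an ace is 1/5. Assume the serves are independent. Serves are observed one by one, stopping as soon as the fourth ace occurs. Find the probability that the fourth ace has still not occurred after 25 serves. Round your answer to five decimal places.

0.23399

Needing more than 25 serves ⇔ fewer than 4 successes in the first 25. With X ~ Binomial(25, 0.20), P(Y > 25) = P(X ≤ 3).
  k=0: C(25,0)·0.20^0·0.80^25 = 0.0037779
  k=1: C(25,1)·0.20^1·0.80^24 = 0.0236118
  k=2: C(25,2)·0.20^2·0.80^23 = 0.0708355
  k=3: C(25,3)·0.20^3·0.80^22 = 0.1357680
P(X ≤ 3) = 0.2339933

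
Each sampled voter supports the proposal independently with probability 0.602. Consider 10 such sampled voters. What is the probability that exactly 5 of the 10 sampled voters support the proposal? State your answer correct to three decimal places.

X ~ Binomial(n=10, p=0.602).
P(X=5) = C(10,5) · p^5 · (1−p)^5
= 252 · 0.079065 · 0.0099865 = 0.19897

0.199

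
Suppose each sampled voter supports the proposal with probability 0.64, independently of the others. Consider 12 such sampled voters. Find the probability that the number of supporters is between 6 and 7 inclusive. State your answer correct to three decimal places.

0.349

X ~ Binomial(12, 0.64); P(6 ≤ X ≤ 7) = Σ C(12,k) p^k (1−p)^(12−k) over k:
  k=6: C(12,6)·0.64^6·0.36^6 = 0.13822
  k=7: C(12,7)·0.64^7·0.36^5 = 0.21062
Total = 0.34884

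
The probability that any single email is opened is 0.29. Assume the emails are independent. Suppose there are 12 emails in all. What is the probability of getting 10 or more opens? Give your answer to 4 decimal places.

0.0002

X ~ Binomial(12, 0.29); P(X ≥ 10) = Σ C(12,k) p^k (1−p)^(12−k) over k:
  k=10: C(12,10)·0.29^10·0.71^2 = 0.000140
  k=11: C(12,11)·0.29^11·0.71^1 = 0.000010
  k=12: C(12,12)·0.29^12·0.71^0 = 0.000000
Total = 0.000151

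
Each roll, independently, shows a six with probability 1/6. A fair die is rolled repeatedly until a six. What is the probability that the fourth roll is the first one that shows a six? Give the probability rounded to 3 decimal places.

Geometric (trials to first success), p = 0.166667.
P(Y = 4) = (1−p)^3 · p = 0.5787 · 0.166667 = 0.09645

0.096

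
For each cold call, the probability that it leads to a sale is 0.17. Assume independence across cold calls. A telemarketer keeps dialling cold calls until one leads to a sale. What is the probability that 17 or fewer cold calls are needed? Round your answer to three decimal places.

Y = number of cold calls to the first success; geometric, p = 0.17.
P(Y ≤ 17) = 1 − (1−p)^17 = 1 − 0.04210 = 0.95790

0.958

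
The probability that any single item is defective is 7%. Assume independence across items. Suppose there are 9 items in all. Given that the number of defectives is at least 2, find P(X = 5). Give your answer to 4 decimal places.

X ~ Binomial(9, 0.07). Want P(X=5 | X≥2) = P(X=5) / P(X≥2).
P(X=5) = C(9,5)·0.07^5·0.93^4 = 0.000158
P(X≥2) = 1 − 0.520411 − 0.352537 = 0.127052
Ratio = 0.000158 / 0.127052 = 0.001247

0.0012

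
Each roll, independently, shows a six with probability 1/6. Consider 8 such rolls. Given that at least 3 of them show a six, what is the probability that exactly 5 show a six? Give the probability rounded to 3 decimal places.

0.031

X ~ Binomial(8, 0.166667). Want P(X=5 | X≥3) = P(X=5) / P(X≥3).
P(X=5) = C(8,5)·0.166667^5·0.833333^3 = 0.00417
P(X≥3) = 1 − 0.23257 − 0.37211 − 0.26048 = 0.13485
Ratio = 0.00417 / 0.13485 = 0.03091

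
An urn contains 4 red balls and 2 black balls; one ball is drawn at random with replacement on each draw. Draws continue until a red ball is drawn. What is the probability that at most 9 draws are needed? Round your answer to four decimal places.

Y = number of draws to the first success; geometric, p = 0.666667.
P(Y ≤ 9) = 1 − (1−p)^9 = 1 − 0.000051 = 0.999949

0.9999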